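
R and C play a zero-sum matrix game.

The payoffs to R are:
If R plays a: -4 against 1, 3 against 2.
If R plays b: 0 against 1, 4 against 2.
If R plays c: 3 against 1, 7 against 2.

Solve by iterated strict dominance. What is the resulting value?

Column 2 is strictly dominated by 1 for C (-4<3, 0<4, 3<7); eliminate 2.
Row a is strictly dominated by row b (0>-4); eliminate a.
Row b is strictly dominated by row c (3>0); eliminate b.
Only (c, 1) remains, with payoff 3.

3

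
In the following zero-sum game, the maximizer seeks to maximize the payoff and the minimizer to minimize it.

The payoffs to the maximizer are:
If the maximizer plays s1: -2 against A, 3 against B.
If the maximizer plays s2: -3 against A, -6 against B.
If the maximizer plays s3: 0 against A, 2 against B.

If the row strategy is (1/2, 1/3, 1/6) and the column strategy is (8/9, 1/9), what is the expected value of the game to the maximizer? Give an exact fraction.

-97/54

Against (8/9, 1/9), each row's expected payoff is s1: -13/9; s2: -10/3; s3: 2/9.
Taking the (1/2, 1/3, 1/6)-weighted average: (1/2)·(-13/9) + (1/3)·(-10/3) + (1/6)·(2/9) = -97/54.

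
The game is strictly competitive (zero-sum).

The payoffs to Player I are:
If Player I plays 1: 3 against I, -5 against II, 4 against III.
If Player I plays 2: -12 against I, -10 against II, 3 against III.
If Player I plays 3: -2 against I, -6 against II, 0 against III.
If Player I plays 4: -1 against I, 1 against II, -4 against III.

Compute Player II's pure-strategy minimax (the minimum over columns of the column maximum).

The worst case (largest entry) in each column is I: 3, II: 1, III: 4.
The best (smallest) of these is 1.

1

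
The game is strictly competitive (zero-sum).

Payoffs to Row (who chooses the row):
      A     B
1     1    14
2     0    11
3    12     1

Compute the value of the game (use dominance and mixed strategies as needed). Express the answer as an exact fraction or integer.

Row 2 is strictly dominated by row 1, so Row never plays it.
The remaining 2×2 game on (1, 3) × (A, B) has no saddle point. Let Row play 1 with probability p; indifference gives p + 12(1−p) = 14p + (1−p), so p = 11/24.
Similarly Column's optimal q on A is 13/24, and the value is 1·(13/24) + (14)·(11/24) = 167/24.

167/24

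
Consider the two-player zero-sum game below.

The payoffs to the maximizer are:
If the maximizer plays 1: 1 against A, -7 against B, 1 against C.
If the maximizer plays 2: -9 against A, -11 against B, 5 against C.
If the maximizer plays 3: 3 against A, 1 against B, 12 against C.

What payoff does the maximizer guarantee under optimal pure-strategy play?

1

Row minima: -7, -11, 1 → the maximizer's maximin is 1.
Column maxima: 3, 1, 12 → the minimizer's minimax is 1.
They coincide at (3, B), so the value is 1.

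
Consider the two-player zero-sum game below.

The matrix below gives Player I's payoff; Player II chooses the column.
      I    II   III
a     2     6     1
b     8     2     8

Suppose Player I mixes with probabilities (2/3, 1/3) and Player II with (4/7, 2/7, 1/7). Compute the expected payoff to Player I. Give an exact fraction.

Against (4/7, 2/7, 1/7), each row's expected payoff is a: 3; b: 44/7.
Taking the (2/3, 1/3)-weighted average: (2/3)·(3) + (1/3)·(44/7) = 86/21.

86/21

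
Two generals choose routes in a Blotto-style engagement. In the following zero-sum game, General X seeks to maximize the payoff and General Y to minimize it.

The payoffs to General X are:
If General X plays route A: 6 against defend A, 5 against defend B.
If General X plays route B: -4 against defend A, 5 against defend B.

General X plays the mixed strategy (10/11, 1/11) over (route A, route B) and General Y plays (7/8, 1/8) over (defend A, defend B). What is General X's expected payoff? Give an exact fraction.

Against (7/8, 1/8), each row's expected payoff is route A: 47/8; route B: -23/8.
Taking the (10/11, 1/11)-weighted average: (10/11)·(47/8) + (1/11)·(-23/8) = 447/88.

447/88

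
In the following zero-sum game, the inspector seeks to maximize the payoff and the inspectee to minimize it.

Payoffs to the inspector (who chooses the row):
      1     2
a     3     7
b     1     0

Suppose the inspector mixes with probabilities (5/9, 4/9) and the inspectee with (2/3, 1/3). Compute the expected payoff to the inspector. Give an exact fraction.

73/27

Against (2/3, 1/3), each row's expected payoff is a: 13/3; b: 2/3.
Taking the (5/9, 4/9)-weighted average: (5/9)·(13/3) + (4/9)·(2/3) = 73/27.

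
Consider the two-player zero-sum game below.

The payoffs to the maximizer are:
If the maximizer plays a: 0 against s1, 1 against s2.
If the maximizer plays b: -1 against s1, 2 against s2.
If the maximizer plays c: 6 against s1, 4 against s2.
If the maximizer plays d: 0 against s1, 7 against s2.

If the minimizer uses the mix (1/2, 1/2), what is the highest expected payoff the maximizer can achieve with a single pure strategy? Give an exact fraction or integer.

a: (0)·(1/2) + (1)·(1/2) = 1/2.
b: (-1)·(1/2) + (2)·(1/2) = 1/2.
c: (6)·(1/2) + (4)·(1/2) = 5.
d: (0)·(1/2) + (7)·(1/2) = 7/2.
The best pure response is c with expected payoff 5.

5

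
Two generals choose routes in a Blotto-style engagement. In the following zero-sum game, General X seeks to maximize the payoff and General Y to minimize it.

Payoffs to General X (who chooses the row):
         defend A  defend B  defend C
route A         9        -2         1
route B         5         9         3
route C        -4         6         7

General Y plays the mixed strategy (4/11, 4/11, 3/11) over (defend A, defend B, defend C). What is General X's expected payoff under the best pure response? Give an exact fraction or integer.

route A: (9)·(4/11) + (-2)·(4/11) + (1)·(3/11) = 31/11.
route B: (5)·(4/11) + (9)·(4/11) + (3)·(3/11) = 65/11.
route C: (-4)·(4/11) + (6)·(4/11) + (7)·(3/11) = 29/11.
The best pure response is route B with expected payoff 65/11.

65/11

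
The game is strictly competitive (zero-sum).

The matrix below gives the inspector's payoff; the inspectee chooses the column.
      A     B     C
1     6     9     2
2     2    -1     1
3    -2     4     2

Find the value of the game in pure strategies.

2

Row minima: 2, -1, -2 → the inspector's maximin is 2.
Column maxima: 6, 9, 2 → the inspectee's minimax is 2.
They coincide at (1, C), so the value is 2.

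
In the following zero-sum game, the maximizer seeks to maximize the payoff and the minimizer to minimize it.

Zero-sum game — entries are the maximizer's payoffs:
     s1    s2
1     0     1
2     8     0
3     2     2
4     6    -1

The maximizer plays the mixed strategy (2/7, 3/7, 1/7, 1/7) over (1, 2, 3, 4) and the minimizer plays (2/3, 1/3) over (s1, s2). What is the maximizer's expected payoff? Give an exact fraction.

Against (2/3, 1/3), each row's expected payoff is 1: 1/3; 2: 16/3; 3: 2; 4: 11/3.
Taking the (2/7, 3/7, 1/7, 1/7)-weighted average: (2/7)·(1/3) + (3/7)·(16/3) + (1/7)·(2) + (1/7)·(11/3) = 67/21.

67/21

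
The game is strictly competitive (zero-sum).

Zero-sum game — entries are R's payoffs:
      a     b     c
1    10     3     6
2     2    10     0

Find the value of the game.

Column a is strictly dominated by c for C (it gives R more in every row).
The remaining 2×2 game on (1, 2) × (b, c) has no saddle point. Let R play 1 with probability p; indifference gives 3p + 10(1−p) = 6p, so p = 10/13.
Similarly C's optimal q on b is 6/13, and the value is 3·(6/13) + (6)·(7/13) = 60/13.

60/13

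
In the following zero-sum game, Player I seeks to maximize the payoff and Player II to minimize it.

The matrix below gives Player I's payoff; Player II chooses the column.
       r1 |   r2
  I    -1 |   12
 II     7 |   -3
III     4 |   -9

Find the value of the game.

81/23

Row III is strictly dominated by row II, so Player I never plays it.
The remaining 2×2 game on (I, II) × (r1, r2) has no saddle point. Let Player I play I with probability p; indifference gives −p + 7(1−p) = 12p − 3(1−p), so p = 10/23.
Similarly Player II's optimal q on r1 is 15/23, and the value is -1·(15/23) + (12)·(8/23) = 81/23.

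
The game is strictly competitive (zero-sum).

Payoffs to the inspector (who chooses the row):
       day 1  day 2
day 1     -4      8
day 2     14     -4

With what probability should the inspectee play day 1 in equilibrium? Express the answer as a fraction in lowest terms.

2/5

Row minima are -4 and -4, so the inspector's maximin is -4; column maxima are 14 and 8, so the inspectee's minimax is 8. These differ, so the equilibrium is in mixed strategies.
Let the inspectee play day 1 with probability q. The inspector is indifferent when −4q + 8(1−q) = 14q − 4(1−q), giving q = 2/5.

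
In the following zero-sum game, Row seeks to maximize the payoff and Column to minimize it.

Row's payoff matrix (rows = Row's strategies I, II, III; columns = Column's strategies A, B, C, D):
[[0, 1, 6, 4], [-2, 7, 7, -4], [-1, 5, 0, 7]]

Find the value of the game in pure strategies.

Row minima: 0, -4, -1 → Row's maximin is 0.
Column maxima: 0, 7, 7, 7 → Column's minimax is 0.
They coincide at (I, A), so the value is 0.

0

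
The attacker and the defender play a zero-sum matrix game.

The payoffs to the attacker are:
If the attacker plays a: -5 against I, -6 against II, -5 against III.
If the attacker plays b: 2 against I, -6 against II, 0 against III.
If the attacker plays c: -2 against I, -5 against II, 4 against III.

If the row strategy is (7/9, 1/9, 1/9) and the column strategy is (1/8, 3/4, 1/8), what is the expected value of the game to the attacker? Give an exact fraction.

Against (1/8, 3/4, 1/8), each row's expected payoff is a: -23/4; b: -17/4; c: -7/2.
Taking the (7/9, 1/9, 1/9)-weighted average: (7/9)·(-23/4) + (1/9)·(-17/4) + (1/9)·(-7/2) = -16/3.

-16/3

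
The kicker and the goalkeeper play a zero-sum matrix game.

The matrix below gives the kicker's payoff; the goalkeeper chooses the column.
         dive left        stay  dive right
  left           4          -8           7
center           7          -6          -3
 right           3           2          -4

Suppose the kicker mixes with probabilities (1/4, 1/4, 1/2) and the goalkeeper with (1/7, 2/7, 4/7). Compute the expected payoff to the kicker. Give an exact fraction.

-19/28

Against (1/7, 2/7, 4/7), each row's expected payoff is left: 16/7; center: -17/7; right: -9/7.
Taking the (1/4, 1/4, 1/2)-weighted average: (1/4)·(16/7) + (1/4)·(-17/7) + (1/2)·(-9/7) = -19/28.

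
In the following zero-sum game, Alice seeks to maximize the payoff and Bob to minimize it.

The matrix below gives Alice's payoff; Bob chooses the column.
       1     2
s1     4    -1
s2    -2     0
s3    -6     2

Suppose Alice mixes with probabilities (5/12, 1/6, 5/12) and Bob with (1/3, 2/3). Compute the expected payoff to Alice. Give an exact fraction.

Against (1/3, 2/3), each row's expected payoff is s1: 2/3; s2: -2/3; s3: -2/3.
Taking the (5/12, 1/6, 5/12)-weighted average: (5/12)·(2/3) + (1/6)·(-2/3) + (5/12)·(-2/3) = -1/9.

-1/9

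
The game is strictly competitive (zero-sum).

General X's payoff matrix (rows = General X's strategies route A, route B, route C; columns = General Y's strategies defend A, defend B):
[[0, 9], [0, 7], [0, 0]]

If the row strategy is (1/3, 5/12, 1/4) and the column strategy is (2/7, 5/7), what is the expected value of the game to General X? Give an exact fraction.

355/84

Against (2/7, 5/7), each row's expected payoff is route A: 45/7; route B: 5; route C: 0.
Taking the (1/3, 5/12, 1/4)-weighted average: (1/3)·(45/7) + (5/12)·(5) + (1/4)·(0) = 355/84.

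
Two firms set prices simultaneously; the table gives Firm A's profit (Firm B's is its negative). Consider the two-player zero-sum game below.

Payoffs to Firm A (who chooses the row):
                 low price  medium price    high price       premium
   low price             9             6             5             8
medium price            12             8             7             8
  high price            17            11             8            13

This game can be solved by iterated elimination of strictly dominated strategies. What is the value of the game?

8

Row medium price is strictly dominated by row high price (17>12, 11>8, 8>7, 13>8); eliminate medium price.
Row low price is strictly dominated by row high price (17>9, 11>6, 8>5, 13>8); eliminate low price.
Column premium is strictly dominated by medium price for Firm B (11<13); eliminate premium.
Column low price is strictly dominated by medium price for Firm B (11<17); eliminate low price.
Column medium price is strictly dominated by high price for Firm B (8<11); eliminate medium price.
Only (high price, high price) remains, with payoff 8.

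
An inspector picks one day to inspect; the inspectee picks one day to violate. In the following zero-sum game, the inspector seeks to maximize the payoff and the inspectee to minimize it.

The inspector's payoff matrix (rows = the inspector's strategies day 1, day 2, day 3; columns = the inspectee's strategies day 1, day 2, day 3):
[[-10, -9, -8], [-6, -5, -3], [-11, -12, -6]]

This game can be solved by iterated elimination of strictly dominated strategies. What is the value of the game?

Column day 3 is strictly dominated by day 1 for the inspectee (-10<-8, -6<-3, -11<-6); eliminate day 3.
Row day 3 is strictly dominated by row day 1 (-10>-11, -9>-12); eliminate day 3.
Row day 1 is strictly dominated by row day 2 (-6>-10, -5>-9); eliminate day 1.
Column day 2 is strictly dominated by day 1 for the inspectee (-6<-5); eliminate day 2.
Only (day 2, day 1) remains, with payoff -6.

-6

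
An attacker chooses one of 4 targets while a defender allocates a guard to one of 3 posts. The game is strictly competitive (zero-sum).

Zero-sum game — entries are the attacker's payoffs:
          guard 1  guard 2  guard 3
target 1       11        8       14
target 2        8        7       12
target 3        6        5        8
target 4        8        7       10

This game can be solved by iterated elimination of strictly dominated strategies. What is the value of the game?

Column guard 1 is strictly dominated by guard 2 for the defender (8<11, 7<8, 5<6, 7<8); eliminate guard 1.
Column guard 3 is strictly dominated by guard 2 for the defender (8<14, 7<12, 5<8, 7<10); eliminate guard 3.
Row target 3 is strictly dominated by row target 1 (8>5); eliminate target 3.
Row target 4 is strictly dominated by row target 1 (8>7); eliminate target 4.
Row target 2 is strictly dominated by row target 1 (8>7); eliminate target 2.
Only (target 1, guard 2) remains, with payoff 8.

8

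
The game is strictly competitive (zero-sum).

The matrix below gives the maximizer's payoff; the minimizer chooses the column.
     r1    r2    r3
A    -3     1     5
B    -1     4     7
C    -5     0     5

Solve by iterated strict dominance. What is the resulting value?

-1

Column r3 is strictly dominated by r1 for the minimizer (-3<5, -1<7, -5<5); eliminate r3.
Column r2 is strictly dominated by r1 for the minimizer (-3<1, -1<4, -5<0); eliminate r2.
Row A is strictly dominated by row B (-1>-3); eliminate A.
Row C is strictly dominated by row B (-1>-5); eliminate C.
Only (B, r1) remains, with payoff -1.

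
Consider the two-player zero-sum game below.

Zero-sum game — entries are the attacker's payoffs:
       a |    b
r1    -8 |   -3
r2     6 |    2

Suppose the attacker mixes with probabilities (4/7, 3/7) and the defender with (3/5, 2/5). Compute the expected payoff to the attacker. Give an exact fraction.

Against (3/5, 2/5), each row's expected payoff is r1: -6; r2: 22/5.
Taking the (4/7, 3/7)-weighted average: (4/7)·(-6) + (3/7)·(22/5) = -54/35.

-54/35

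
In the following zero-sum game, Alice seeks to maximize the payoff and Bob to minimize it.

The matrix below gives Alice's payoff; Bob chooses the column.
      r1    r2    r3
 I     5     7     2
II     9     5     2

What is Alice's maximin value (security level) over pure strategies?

2

The worst-case payoff for each row is I: 2, II: 2.
The best of these is 2.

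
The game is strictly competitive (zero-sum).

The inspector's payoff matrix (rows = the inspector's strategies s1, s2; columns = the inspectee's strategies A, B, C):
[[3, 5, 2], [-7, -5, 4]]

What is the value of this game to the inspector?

13/6

Column B is strictly dominated by A for the inspectee (it gives the inspector more in every row).
The remaining 2×2 game on (s1, s2) × (A, C) has no saddle point. Let the inspector play s1 with probability p; indifference gives 3p − 7(1−p) = 2p + 4(1−p), so p = 11/12.
Similarly the inspectee's optimal q on A is 1/6, and the value is 3·(1/6) + (2)·(5/6) = 13/6.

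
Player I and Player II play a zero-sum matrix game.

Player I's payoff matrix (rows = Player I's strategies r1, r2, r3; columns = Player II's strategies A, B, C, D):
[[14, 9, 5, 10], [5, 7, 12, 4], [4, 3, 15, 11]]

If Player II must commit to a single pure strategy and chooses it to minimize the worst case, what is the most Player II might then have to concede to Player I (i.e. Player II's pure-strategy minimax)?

The worst case (largest entry) in each column is A: 14, B: 9, C: 15, D: 11.
The best (smallest) of these is 9.

9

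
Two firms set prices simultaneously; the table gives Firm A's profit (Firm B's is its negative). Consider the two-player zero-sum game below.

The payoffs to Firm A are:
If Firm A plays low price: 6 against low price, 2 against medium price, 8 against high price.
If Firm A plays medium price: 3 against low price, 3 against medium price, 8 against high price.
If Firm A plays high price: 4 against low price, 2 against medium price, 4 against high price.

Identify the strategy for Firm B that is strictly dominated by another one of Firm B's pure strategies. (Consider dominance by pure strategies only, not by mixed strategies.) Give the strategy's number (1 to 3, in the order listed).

Firm B prefers columns that give Firm A less. Compare high price with medium price: 2 < 8, 3 < 8, 2 < 4.
So medium price strictly dominates high price for Firm B; high price is strictly dominated.

3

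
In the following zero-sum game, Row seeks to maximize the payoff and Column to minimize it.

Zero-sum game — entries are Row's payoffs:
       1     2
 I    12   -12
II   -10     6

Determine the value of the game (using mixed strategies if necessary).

-6/5

Row minima are -12 and -10, so Row's maximin is -10; column maxima are 12 and 6, so Column's minimax is 6. These differ, so the equilibrium is in mixed strategies.
Let Row play I with probability p. Column is indifferent when 12p − 10(1−p) = −12p + 6(1−p), giving p = 2/5.
Let Column play 1 with probability q. Row is indifferent when 12q − 12(1−q) = −10q + 6(1−q), giving q = 9/20.
The value is 12·(9/20) + (-12)·(11/20) = -6/5.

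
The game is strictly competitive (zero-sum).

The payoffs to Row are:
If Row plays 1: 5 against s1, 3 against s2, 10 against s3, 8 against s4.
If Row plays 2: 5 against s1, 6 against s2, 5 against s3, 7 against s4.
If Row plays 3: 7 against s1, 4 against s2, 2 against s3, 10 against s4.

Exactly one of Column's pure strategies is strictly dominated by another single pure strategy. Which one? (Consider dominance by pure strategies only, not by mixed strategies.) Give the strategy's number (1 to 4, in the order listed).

Column prefers columns that give Row less. Compare s4 with s1: 5 < 8, 5 < 7, 7 < 10.
So s1 strictly dominates s4 for Column; s4 is strictly dominated.

4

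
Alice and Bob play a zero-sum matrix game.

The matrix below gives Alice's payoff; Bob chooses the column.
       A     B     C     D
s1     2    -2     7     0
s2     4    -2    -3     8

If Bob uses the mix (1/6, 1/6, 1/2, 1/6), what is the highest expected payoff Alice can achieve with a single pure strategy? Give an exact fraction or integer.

s1: (2)·(1/6) + (-2)·(1/6) + (7)·(1/2) + (0)·(1/6) = 7/2.
s2: (4)·(1/6) + (-2)·(1/6) + (-3)·(1/2) + (8)·(1/6) = 1/6.
The best pure response is s1 with expected payoff 7/2.

7/2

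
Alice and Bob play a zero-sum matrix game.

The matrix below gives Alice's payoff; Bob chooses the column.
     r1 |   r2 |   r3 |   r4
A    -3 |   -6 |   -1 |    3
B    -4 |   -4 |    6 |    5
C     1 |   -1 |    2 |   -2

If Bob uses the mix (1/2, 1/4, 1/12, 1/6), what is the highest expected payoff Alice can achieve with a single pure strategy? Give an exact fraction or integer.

1/12

A: (-3)·(1/2) + (-6)·(1/4) + (-1)·(1/12) + (3)·(1/6) = -31/12.
B: (-4)·(1/2) + (-4)·(1/4) + (6)·(1/12) + (5)·(1/6) = -5/3.
C: (1)·(1/2) + (-1)·(1/4) + (2)·(1/12) + (-2)·(1/6) = 1/12.
The best pure response is C with expected payoff 1/12.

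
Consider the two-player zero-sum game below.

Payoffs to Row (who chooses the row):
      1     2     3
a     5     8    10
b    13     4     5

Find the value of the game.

7

Column 3 is strictly dominated by 2 for Column (it gives Row more in every row).
The remaining 2×2 game on (a, b) × (1, 2) has no saddle point. Let Row play a with probability p; indifference gives 5p + 13(1−p) = 8p + 4(1−p), so p = 3/4.
Similarly Column's optimal q on 1 is 1/3, and the value is 5·(1/3) + (8)·(2/3) = 7.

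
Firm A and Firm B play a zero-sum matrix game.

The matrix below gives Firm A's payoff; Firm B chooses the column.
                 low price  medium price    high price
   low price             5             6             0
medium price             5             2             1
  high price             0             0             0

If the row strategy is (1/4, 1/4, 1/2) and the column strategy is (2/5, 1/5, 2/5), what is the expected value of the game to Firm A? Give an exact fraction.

Against (2/5, 1/5, 2/5), each row's expected payoff is low price: 16/5; medium price: 14/5; high price: 0.
Taking the (1/4, 1/4, 1/2)-weighted average: (1/4)·(16/5) + (1/4)·(14/5) + (1/2)·(0) = 3/2.

3/2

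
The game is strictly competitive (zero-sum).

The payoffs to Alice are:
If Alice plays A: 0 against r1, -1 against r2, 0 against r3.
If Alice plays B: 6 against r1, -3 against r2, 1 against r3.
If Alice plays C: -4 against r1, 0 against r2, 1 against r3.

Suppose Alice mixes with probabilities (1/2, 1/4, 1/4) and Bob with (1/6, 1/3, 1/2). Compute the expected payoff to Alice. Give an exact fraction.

-1/12

Against (1/6, 1/3, 1/2), each row's expected payoff is A: -1/3; B: 1/2; C: -1/6.
Taking the (1/2, 1/4, 1/4)-weighted average: (1/2)·(-1/3) + (1/4)·(1/2) + (1/4)·(-1/6) = -1/12.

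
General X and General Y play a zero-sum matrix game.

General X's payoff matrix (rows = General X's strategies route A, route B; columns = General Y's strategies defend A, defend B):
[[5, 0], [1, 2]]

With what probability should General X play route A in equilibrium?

1/6

Row minima are 0 and 1, so General X's maximin is 1; column maxima are 5 and 2, so General Y's minimax is 2. These differ, so the equilibrium is in mixed strategies.
Let General X play route A with probability p. General Y is indifferent when 5p + (1−p) = 2(1−p), giving p = 1/6.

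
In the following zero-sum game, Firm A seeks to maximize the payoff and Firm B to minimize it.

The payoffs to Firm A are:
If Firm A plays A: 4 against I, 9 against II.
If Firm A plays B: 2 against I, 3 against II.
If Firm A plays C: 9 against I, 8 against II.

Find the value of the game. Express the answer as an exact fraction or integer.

49/6

Row B is strictly dominated by row A, so Firm A never plays it.
The remaining 2×2 game on (A, C) × (I, II) has no saddle point. Let Firm A play A with probability p; indifference gives 4p + 9(1−p) = 9p + 8(1−p), so p = 1/6.
Similarly Firm B's optimal q on I is 1/6, and the value is 4·(1/6) + (9)·(5/6) = 49/6.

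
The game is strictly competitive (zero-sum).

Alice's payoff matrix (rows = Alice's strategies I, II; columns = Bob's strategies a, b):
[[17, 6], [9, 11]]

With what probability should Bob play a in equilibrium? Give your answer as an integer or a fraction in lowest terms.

Row minima are 6 and 9, so Alice's maximin is 9; column maxima are 17 and 11, so Bob's minimax is 11. These differ, so the equilibrium is in mixed strategies.
Let Bob play a with probability q. Alice is indifferent when 17q + 6(1−q) = 9q + 11(1−q), giving q = 5/13.

5/13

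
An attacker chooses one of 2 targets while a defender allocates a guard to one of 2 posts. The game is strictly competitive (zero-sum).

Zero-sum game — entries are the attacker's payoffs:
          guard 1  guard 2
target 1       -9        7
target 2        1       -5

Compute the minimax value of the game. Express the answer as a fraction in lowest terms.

-19/11

Row minima are -9 and -5, so the attacker's maximin is -5; column maxima are 1 and 7, so the defender's minimax is 1. These differ, so the equilibrium is in mixed strategies.
Let the attacker play target 1 with probability p. The defender is indifferent when −9p + (1−p) = 7p − 5(1−p), giving p = 3/11.
Let the defender play guard 1 with probability q. The attacker is indifferent when −9q + 7(1−q) = q − 5(1−q), giving q = 6/11.
The value is -9·(6/11) + (7)·(5/11) = -19/11.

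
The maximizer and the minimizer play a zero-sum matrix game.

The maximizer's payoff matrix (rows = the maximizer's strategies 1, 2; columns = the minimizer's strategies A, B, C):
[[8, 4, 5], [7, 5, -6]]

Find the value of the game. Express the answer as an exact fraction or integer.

Column A is strictly dominated by B for the minimizer (it gives the maximizer more in every row).
The remaining 2×2 game on (1, 2) × (B, C) has no saddle point. Let the maximizer play 1 with probability p; indifference gives 4p + 5(1−p) = 5p − 6(1−p), so p = 11/12.
Similarly the minimizer's optimal q on B is 11/12, and the value is 4·(11/12) + (5)·(1/12) = 49/12.

49/12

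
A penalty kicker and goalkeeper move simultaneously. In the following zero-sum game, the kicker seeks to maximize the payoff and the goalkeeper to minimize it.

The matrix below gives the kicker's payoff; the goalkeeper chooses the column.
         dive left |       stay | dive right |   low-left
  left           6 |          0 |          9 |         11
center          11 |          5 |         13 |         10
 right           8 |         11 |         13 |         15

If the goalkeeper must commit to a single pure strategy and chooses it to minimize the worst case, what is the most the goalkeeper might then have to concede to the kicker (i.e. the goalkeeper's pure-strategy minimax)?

11

The worst case (largest entry) in each column is dive left: 11, stay: 11, dive right: 13, low-left: 15.
The best (smallest) of these is 11.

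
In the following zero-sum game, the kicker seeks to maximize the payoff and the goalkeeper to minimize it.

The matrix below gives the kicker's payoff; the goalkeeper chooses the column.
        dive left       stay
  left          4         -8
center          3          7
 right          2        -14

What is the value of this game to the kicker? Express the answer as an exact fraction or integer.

Row right is strictly dominated by row left, so the kicker never plays it.
The remaining 2×2 game on (left, center) × (dive left, stay) has no saddle point. Let the kicker play left with probability p; indifference gives 4p + 3(1−p) = −8p + 7(1−p), so p = 1/4.
Similarly the goalkeeper's optimal q on dive left is 15/16, and the value is 4·(15/16) + (-8)·(1/16) = 13/4.

13/4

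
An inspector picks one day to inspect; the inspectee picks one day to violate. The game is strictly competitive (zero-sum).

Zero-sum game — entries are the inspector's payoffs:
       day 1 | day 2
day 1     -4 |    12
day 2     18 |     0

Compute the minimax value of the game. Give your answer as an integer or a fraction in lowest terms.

Row minima are -4 and 0, so the inspector's maximin is 0; column maxima are 18 and 12, so the inspectee's minimax is 12. These differ, so the equilibrium is in mixed strategies.
Let the inspector play day 1 with probability p. The inspectee is indifferent when −4p + 18(1−p) = 12p, giving p = 9/17.
Let the inspectee play day 1 with probability q. The inspector is indifferent when −4q + 12(1−q) = 18q, giving q = 6/17.
The value is -4·(6/17) + (12)·(11/17) = 108/17.

108/17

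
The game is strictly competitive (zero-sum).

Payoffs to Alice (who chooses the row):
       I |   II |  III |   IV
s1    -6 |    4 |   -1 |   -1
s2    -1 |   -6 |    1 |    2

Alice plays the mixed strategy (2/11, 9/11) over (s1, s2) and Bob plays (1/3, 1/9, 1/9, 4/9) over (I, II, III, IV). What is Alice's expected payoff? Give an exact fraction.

Against (1/3, 1/9, 1/9, 4/9), each row's expected payoff is s1: -19/9; s2: 0.
Taking the (2/11, 9/11)-weighted average: (2/11)·(-19/9) + (9/11)·(0) = -38/99.

-38/99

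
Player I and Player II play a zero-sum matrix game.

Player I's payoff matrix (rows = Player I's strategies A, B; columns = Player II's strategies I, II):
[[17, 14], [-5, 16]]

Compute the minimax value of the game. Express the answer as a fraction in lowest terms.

Row minima are 14 and -5, so Player I's maximin is 14; column maxima are 17 and 16, so Player II's minimax is 16. These differ, so the equilibrium is in mixed strategies.
Let Player I play A with probability p. Player II is indifferent when 17p − 5(1−p) = 14p + 16(1−p), giving p = 7/8.
Let Player II play I with probability q. Player I is indifferent when 17q + 14(1−q) = −5q + 16(1−q), giving q = 1/12.
The value is 17·(1/12) + (14)·(11/12) = 57/4.

57/4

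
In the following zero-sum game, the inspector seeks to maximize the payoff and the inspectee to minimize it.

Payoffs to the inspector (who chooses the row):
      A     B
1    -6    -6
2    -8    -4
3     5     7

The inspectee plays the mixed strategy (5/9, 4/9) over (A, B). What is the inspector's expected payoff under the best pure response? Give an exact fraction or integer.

1: (-6)·(5/9) + (-6)·(4/9) = -6.
2: (-8)·(5/9) + (-4)·(4/9) = -56/9.
3: (5)·(5/9) + (7)·(4/9) = 53/9.
The best pure response is 3 with expected payoff 53/9.

53/9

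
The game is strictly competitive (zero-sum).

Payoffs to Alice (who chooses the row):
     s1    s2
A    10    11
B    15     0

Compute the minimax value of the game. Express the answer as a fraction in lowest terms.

165/16

Row minima are 10 and 0, so Alice's maximin is 10; column maxima are 15 and 11, so Bob's minimax is 11. These differ, so the equilibrium is in mixed strategies.
Let Alice play A with probability p. Bob is indifferent when 10p + 15(1−p) = 11p, giving p = 15/16.
Let Bob play s1 with probability q. Alice is indifferent when 10q + 11(1−q) = 15q, giving q = 11/16.
The value is 10·(11/16) + (11)·(5/16) = 165/16.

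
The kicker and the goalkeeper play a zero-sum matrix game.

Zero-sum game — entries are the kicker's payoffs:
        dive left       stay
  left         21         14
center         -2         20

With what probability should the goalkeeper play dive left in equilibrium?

6/29

Row minima are 14 and -2, so the kicker's maximin is 14; column maxima are 21 and 20, so the goalkeeper's minimax is 20. These differ, so the equilibrium is in mixed strategies.
Let the goalkeeper play dive left with probability q. The kicker is indifferent when 21q + 14(1−q) = −2q + 20(1−q), giving q = 6/29.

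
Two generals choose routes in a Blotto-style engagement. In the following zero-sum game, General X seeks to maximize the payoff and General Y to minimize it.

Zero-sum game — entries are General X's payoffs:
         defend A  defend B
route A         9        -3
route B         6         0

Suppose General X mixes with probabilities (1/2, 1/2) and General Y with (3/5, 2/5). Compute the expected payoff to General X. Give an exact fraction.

Against (3/5, 2/5), each row's expected payoff is route A: 21/5; route B: 18/5.
Taking the (1/2, 1/2)-weighted average: (1/2)·(21/5) + (1/2)·(18/5) = 39/10.

39/10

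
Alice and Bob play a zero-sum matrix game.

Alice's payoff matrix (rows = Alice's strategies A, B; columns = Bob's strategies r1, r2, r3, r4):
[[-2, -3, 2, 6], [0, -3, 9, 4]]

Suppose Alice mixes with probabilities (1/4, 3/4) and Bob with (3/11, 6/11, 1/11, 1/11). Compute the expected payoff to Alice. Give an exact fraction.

-31/44

Against (3/11, 6/11, 1/11, 1/11), each row's expected payoff is A: -16/11; B: -5/11.
Taking the (1/4, 3/4)-weighted average: (1/4)·(-16/11) + (3/4)·(-5/11) = -31/44.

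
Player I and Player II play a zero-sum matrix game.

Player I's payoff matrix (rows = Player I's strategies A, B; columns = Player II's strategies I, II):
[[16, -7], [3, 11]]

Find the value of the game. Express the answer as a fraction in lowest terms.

197/31

Row minima are -7 and 3, so Player I's maximin is 3; column maxima are 16 and 11, so Player II's minimax is 11. These differ, so the equilibrium is in mixed strategies.
Let Player I play A with probability p. Player II is indifferent when 16p + 3(1−p) = −7p + 11(1−p), giving p = 8/31.
Let Player II play I with probability q. Player I is indifferent when 16q − 7(1−q) = 3q + 11(1−q), giving q = 18/31.
The value is 16·(18/31) + (-7)·(13/31) = 197/31.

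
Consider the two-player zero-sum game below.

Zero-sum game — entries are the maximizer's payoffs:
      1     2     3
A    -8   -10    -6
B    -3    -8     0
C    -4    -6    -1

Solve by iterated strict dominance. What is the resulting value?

Row A is strictly dominated by row B (-3>-8, -8>-10, 0>-6); eliminate A.
Column 3 is strictly dominated by 1 for the minimizer (-3<0, -4<-1); eliminate 3.
Column 1 is strictly dominated by 2 for the minimizer (-8<-3, -6<-4); eliminate 1.
Row B is strictly dominated by row C (-6>-8); eliminate B.
Only (C, 2) remains, with payoff -6.

-6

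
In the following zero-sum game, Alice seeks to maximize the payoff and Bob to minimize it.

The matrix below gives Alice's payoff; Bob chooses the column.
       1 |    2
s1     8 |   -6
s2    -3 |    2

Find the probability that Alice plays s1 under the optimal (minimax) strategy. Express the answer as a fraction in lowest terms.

5/19

Row minima are -6 and -3, so Alice's maximin is -3; column maxima are 8 and 2, so Bob's minimax is 2. These differ, so the equilibrium is in mixed strategies.
Let Alice play s1 with probability p. Bob is indifferent when 8p − 3(1−p) = −6p + 2(1−p), giving p = 5/19.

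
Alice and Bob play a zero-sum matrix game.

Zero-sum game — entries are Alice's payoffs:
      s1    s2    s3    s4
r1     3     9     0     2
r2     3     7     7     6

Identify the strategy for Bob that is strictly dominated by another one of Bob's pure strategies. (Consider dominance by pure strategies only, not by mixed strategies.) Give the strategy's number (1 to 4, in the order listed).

2

Bob prefers columns that give Alice less. Compare s2 with s1: 3 < 9, 3 < 7.
So s1 strictly dominates s2 for Bob; s2 is strictly dominated.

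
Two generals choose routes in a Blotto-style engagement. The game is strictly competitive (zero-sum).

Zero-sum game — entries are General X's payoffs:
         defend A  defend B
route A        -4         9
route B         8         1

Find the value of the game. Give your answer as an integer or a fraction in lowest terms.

19/5

Row minima are -4 and 1, so General X's maximin is 1; column maxima are 8 and 9, so General Y's minimax is 8. These differ, so the equilibrium is in mixed strategies.
Let General X play route A with probability p. General Y is indifferent when −4p + 8(1−p) = 9p + (1−p), giving p = 7/20.
Let General Y play defend A with probability q. General X is indifferent when −4q + 9(1−q) = 8q + (1−q), giving q = 2/5.
The value is -4·(2/5) + (9)·(3/5) = 19/5.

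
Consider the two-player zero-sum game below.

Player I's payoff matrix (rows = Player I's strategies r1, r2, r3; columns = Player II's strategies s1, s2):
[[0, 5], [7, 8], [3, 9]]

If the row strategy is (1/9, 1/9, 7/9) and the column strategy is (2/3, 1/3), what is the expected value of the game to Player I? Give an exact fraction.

44/9

Against (2/3, 1/3), each row's expected payoff is r1: 5/3; r2: 22/3; r3: 5.
Taking the (1/9, 1/9, 7/9)-weighted average: (1/9)·(5/3) + (1/9)·(22/3) + (7/9)·(5) = 44/9.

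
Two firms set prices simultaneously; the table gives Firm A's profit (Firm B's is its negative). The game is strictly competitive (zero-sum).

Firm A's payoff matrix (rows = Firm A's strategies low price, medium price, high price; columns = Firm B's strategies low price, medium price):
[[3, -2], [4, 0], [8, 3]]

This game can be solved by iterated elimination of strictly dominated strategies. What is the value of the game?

Row medium price is strictly dominated by row high price (8>4, 3>0); eliminate medium price.
Row low price is strictly dominated by row high price (8>3, 3>-2); eliminate low price.
Column low price is strictly dominated by medium price for Firm B (3<8); eliminate low price.
Only (high price, medium price) remains, with payoff 3.

3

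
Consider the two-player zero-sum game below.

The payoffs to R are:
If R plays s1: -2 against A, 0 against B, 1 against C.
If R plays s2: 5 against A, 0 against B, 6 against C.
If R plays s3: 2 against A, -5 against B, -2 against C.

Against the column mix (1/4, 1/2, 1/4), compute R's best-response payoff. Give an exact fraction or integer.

11/4

s1: (-2)·(1/4) + (0)·(1/2) + (1)·(1/4) = -1/4.
s2: (5)·(1/4) + (0)·(1/2) + (6)·(1/4) = 11/4.
s3: (2)·(1/4) + (-5)·(1/2) + (-2)·(1/4) = -5/2.
The best pure response is s2 with expected payoff 11/4.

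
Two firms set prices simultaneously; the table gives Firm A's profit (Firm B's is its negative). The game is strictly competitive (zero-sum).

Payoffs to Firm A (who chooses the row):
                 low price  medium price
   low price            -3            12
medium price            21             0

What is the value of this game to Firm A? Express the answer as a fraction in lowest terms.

7

Row minima are -3 and 0, so Firm A's maximin is 0; column maxima are 21 and 12, so Firm B's minimax is 12. These differ, so the equilibrium is in mixed strategies.
Let Firm A play low price with probability p. Firm B is indifferent when −3p + 21(1−p) = 12p, giving p = 7/12.
Let Firm B play low price with probability q. Firm A is indifferent when −3q + 12(1−q) = 21q, giving q = 1/3.
The value is -3·(1/3) + (12)·(2/3) = 7.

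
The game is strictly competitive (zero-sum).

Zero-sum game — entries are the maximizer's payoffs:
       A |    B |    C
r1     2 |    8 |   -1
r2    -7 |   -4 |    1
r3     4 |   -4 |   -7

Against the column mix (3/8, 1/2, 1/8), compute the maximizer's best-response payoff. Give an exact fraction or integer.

r1: (2)·(3/8) + (8)·(1/2) + (-1)·(1/8) = 37/8.
r2: (-7)·(3/8) + (-4)·(1/2) + (1)·(1/8) = -9/2.
r3: (4)·(3/8) + (-4)·(1/2) + (-7)·(1/8) = -11/8.
The best pure response is r1 with expected payoff 37/8.

37/8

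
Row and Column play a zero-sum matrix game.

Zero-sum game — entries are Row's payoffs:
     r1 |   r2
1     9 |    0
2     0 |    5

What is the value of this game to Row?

45/14

Row minima are 0 and 0, so Row's maximin is 0; column maxima are 9 and 5, so Column's minimax is 5. These differ, so the equilibrium is in mixed strategies.
Let Row play 1 with probability p. Column is indifferent when 9p = 5(1−p), giving p = 5/14.
Let Column play r1 with probability q. Row is indifferent when 9q = 5(1−q), giving q = 5/14.
The value is 9·(5/14) + (0)·(9/14) = 45/14.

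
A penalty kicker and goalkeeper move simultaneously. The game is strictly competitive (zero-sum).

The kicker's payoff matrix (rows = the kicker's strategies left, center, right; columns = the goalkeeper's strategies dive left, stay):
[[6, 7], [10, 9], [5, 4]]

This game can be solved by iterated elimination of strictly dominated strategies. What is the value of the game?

9

Row right is strictly dominated by row left (6>5, 7>4); eliminate right.
Row left is strictly dominated by row center (10>6, 9>7); eliminate left.
Column dive left is strictly dominated by stay for the goalkeeper (9<10); eliminate dive left.
Only (center, stay) remains, with payoff 9.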